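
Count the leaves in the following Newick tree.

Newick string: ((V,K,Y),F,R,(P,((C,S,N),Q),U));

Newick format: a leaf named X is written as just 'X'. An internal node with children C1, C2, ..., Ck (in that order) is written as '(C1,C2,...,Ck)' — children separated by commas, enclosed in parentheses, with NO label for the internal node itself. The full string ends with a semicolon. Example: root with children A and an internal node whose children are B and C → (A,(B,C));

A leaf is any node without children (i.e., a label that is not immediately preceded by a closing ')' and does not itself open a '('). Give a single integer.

Answer: 11

Derivation:
Newick: ((V,K,Y),F,R,(P,((C,S,N),Q),U));
Scan left-to-right; a leaf is any maximal label run not followed by '(':
  pos 2: leaf 'V' → count = 1
  pos 4: leaf 'K' → count = 2
  pos 6: leaf 'Y' → count = 3
  pos 9: leaf 'F' → count = 4
  pos 11: leaf 'R' → count = 5
  pos 14: leaf 'P' → count = 6
  pos 18: leaf 'C' → count = 7
  pos 20: leaf 'S' → count = 8
  pos 22: leaf 'N' → count = 9
  pos 25: leaf 'Q' → count = 10
  pos 28: leaf 'U' → count = 11
Total leaves: 11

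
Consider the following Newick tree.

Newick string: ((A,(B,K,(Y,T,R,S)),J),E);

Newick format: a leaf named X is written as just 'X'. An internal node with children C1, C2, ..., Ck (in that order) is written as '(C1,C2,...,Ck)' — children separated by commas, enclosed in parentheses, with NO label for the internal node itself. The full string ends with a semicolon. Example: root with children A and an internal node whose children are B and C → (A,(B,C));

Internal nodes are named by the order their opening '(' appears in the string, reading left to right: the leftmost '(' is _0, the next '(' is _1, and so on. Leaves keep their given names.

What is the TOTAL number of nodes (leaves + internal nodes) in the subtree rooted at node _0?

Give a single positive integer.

Newick: ((A,(B,K,(Y,T,R,S)),J),E);
Locate _0: it is the '(' at position 0 (the 1st '(' reading left to right).
Query: subtree rooted at _0
_0: subtree_size = 1 + 12
  _1: subtree_size = 1 + 10
    A: subtree_size = 1 + 0
    _2: subtree_size = 1 + 7
      B: subtree_size = 1 + 0
      K: subtree_size = 1 + 0
      _3: subtree_size = 1 + 4
        Y: subtree_size = 1 + 0
        T: subtree_size = 1 + 0
        R: subtree_size = 1 + 0
        S: subtree_size = 1 + 0
    J: subtree_size = 1 + 0
  E: subtree_size = 1 + 0
Total subtree size of _0: 13

Answer: 13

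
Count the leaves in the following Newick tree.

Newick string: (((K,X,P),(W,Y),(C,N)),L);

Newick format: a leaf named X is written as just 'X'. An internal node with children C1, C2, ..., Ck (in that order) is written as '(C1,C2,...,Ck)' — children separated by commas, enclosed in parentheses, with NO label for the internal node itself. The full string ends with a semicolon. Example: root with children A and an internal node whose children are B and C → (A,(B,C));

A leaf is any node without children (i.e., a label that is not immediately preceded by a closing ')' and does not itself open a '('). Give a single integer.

Answer: 8

Derivation:
Newick: (((K,X,P),(W,Y),(C,N)),L);
Scan left-to-right; a leaf is any maximal label run not followed by '(':
  pos 3: leaf 'K' → count = 1
  pos 5: leaf 'X' → count = 2
  pos 7: leaf 'P' → count = 3
  pos 11: leaf 'W' → count = 4
  pos 13: leaf 'Y' → count = 5
  pos 17: leaf 'C' → count = 6
  pos 19: leaf 'N' → count = 7
  pos 23: leaf 'L' → count = 8
Total leaves: 8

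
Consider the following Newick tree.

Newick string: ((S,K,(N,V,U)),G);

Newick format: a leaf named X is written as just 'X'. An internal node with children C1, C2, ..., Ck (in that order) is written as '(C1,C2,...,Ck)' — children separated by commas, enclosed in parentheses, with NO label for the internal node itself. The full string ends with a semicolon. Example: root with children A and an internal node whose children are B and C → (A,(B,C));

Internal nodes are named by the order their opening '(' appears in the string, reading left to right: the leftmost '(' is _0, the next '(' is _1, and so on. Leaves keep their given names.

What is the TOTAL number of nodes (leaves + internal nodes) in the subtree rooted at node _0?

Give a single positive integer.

Newick: ((S,K,(N,V,U)),G);
Locate _0: it is the '(' at position 0 (the 1st '(' reading left to right).
Query: subtree rooted at _0
_0: subtree_size = 1 + 8
  _1: subtree_size = 1 + 6
    S: subtree_size = 1 + 0
    K: subtree_size = 1 + 0
    _2: subtree_size = 1 + 3
      N: subtree_size = 1 + 0
      V: subtree_size = 1 + 0
      U: subtree_size = 1 + 0
  G: subtree_size = 1 + 0
Total subtree size of _0: 9

Answer: 9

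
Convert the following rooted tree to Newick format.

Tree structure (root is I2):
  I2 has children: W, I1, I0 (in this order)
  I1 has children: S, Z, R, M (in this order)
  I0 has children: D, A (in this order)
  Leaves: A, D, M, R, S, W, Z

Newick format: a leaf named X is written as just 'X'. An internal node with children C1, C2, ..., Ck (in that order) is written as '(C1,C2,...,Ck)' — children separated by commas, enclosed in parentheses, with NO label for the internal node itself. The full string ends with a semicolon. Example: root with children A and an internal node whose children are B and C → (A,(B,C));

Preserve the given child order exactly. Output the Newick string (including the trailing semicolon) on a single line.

internal I2 with children ['W', 'I1', 'I0']
  leaf 'W' → 'W'
  internal I1 with children ['S', 'Z', 'R', 'M']
    leaf 'S' → 'S'
    leaf 'Z' → 'Z'
    leaf 'R' → 'R'
    leaf 'M' → 'M'
  → '(S,Z,R,M)'
  internal I0 with children ['D', 'A']
    leaf 'D' → 'D'
    leaf 'A' → 'A'
  → '(D,A)'
→ '(W,(S,Z,R,M),(D,A))'
Final: (W,(S,Z,R,M),(D,A));

Answer: (W,(S,Z,R,M),(D,A));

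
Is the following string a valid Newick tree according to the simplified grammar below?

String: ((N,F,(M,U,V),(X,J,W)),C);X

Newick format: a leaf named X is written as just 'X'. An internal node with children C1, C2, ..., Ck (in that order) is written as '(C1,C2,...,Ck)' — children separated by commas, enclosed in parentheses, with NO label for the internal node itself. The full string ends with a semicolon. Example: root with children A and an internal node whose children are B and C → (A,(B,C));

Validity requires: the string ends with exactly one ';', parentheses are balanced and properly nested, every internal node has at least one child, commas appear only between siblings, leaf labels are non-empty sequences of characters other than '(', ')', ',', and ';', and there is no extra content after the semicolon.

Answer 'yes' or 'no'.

Input: ((N,F,(M,U,V),(X,J,W)),C);X
Paren balance: 4 '(' vs 4 ')' OK
Ends with single ';': False
Full parse: FAILS (must end with ;)
Valid: False

Answer: no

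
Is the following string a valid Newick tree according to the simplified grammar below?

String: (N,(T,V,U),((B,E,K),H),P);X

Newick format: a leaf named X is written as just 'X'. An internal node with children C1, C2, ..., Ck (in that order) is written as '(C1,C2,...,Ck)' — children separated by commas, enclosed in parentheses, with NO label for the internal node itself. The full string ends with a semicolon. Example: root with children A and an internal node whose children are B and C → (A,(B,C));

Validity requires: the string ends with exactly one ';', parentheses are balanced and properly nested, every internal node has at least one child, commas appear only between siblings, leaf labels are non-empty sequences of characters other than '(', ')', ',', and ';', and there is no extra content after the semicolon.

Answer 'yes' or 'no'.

Answer: no

Derivation:
Input: (N,(T,V,U),((B,E,K),H),P);X
Paren balance: 4 '(' vs 4 ')' OK
Ends with single ';': False
Full parse: FAILS (must end with ;)
Valid: False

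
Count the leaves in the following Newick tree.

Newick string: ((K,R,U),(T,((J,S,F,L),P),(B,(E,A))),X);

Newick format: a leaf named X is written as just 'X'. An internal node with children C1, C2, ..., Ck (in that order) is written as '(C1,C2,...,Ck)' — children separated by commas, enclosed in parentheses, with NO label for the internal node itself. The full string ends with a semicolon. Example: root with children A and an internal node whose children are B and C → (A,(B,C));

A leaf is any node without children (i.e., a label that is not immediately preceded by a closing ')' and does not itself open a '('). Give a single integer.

Answer: 13

Derivation:
Newick: ((K,R,U),(T,((J,S,F,L),P),(B,(E,A))),X);
Scan left-to-right; a leaf is any maximal label run not followed by '(':
  pos 2: leaf 'K' → count = 1
  pos 4: leaf 'R' → count = 2
  pos 6: leaf 'U' → count = 3
  pos 10: leaf 'T' → count = 4
  pos 14: leaf 'J' → count = 5
  pos 16: leaf 'S' → count = 6
  pos 18: leaf 'F' → count = 7
  pos 20: leaf 'L' → count = 8
  pos 23: leaf 'P' → count = 9
  pos 27: leaf 'B' → count = 10
  pos 30: leaf 'E' → count = 11
  pos 32: leaf 'A' → count = 12
  pos 37: leaf 'X' → count = 13
Total leaves: 13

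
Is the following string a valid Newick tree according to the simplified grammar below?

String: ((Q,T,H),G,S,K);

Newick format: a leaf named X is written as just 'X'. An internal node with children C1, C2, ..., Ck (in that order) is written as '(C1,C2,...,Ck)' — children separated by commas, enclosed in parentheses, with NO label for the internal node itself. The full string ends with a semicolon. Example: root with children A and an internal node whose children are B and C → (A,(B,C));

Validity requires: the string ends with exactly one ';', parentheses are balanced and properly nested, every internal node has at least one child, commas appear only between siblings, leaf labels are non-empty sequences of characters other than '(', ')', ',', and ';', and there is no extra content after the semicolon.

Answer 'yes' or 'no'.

Answer: yes

Derivation:
Input: ((Q,T,H),G,S,K);
Paren balance: 2 '(' vs 2 ')' OK
Ends with single ';': True
Full parse: OK
Valid: True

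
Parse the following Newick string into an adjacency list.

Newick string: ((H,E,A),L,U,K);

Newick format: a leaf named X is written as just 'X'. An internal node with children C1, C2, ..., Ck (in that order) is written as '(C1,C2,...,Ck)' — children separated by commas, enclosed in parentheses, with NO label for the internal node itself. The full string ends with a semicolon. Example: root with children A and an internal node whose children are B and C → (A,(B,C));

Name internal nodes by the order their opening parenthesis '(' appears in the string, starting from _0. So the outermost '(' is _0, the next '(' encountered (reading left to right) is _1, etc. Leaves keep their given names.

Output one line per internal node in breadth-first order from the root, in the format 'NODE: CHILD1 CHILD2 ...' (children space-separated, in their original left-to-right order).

Answer: _0: _1 L U K
_1: H E A

Derivation:
Input: ((H,E,A),L,U,K);
Scanning left-to-right, naming '(' by encounter order:
  pos 0: '(' -> open internal node _0 (depth 1)
  pos 1: '(' -> open internal node _1 (depth 2)
  pos 7: ')' -> close internal node _1 (now at depth 1)
  pos 14: ')' -> close internal node _0 (now at depth 0)
Total internal nodes: 2
BFS adjacency from root:
  _0: _1 L U K
  _1: H E A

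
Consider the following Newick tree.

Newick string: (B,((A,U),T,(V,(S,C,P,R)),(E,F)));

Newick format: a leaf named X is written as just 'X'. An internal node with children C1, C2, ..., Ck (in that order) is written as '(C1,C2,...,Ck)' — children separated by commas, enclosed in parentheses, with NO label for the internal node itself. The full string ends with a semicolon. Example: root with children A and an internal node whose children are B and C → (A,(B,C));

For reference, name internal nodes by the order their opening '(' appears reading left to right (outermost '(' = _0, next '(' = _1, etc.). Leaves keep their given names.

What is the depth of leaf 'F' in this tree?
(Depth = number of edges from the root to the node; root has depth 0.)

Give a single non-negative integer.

Newick: (B,((A,U),T,(V,(S,C,P,R)),(E,F)));
Naming internals by '(' encounter order: outermost '(' = _0, next = _1, ...
Query node: F
Path from root: _0 -> _1 -> _5 -> F
Depth of F: 3 (number of edges from root)

Answer: 3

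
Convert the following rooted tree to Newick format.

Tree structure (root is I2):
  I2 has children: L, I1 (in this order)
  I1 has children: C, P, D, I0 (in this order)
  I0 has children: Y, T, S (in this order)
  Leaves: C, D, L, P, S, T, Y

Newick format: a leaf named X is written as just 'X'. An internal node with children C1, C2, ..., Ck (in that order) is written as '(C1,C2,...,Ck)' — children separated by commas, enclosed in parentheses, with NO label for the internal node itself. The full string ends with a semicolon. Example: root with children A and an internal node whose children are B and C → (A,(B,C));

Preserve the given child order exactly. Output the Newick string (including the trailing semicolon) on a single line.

internal I2 with children ['L', 'I1']
  leaf 'L' → 'L'
  internal I1 with children ['C', 'P', 'D', 'I0']
    leaf 'C' → 'C'
    leaf 'P' → 'P'
    leaf 'D' → 'D'
    internal I0 with children ['Y', 'T', 'S']
      leaf 'Y' → 'Y'
      leaf 'T' → 'T'
      leaf 'S' → 'S'
    → '(Y,T,S)'
  → '(C,P,D,(Y,T,S))'
→ '(L,(C,P,D,(Y,T,S)))'
Final: (L,(C,P,D,(Y,T,S)));

Answer: (L,(C,P,D,(Y,T,S)));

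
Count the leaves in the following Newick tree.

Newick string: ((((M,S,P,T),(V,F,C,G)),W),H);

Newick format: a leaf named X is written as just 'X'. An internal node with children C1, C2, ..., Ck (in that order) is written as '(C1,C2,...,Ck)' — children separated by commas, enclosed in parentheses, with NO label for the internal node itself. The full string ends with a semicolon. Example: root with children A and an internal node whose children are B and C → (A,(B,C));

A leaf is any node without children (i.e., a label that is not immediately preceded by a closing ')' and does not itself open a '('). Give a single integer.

Answer: 10

Derivation:
Newick: ((((M,S,P,T),(V,F,C,G)),W),H);
Scan left-to-right; a leaf is any maximal label run not followed by '(':
  pos 4: leaf 'M' → count = 1
  pos 6: leaf 'S' → count = 2
  pos 8: leaf 'P' → count = 3
  pos 10: leaf 'T' → count = 4
  pos 14: leaf 'V' → count = 5
  pos 16: leaf 'F' → count = 6
  pos 18: leaf 'C' → count = 7
  pos 20: leaf 'G' → count = 8
  pos 24: leaf 'W' → count = 9
  pos 27: leaf 'H' → count = 10
Total leaves: 10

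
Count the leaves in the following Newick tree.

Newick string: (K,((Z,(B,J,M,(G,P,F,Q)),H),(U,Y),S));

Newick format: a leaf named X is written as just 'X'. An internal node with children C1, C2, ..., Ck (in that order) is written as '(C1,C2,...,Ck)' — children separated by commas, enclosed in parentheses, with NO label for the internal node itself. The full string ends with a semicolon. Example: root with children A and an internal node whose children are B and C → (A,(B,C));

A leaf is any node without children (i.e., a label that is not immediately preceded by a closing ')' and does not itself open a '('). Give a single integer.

Answer: 13

Derivation:
Newick: (K,((Z,(B,J,M,(G,P,F,Q)),H),(U,Y),S));
Scan left-to-right; a leaf is any maximal label run not followed by '(':
  pos 1: leaf 'K' → count = 1
  pos 5: leaf 'Z' → count = 2
  pos 8: leaf 'B' → count = 3
  pos 10: leaf 'J' → count = 4
  pos 12: leaf 'M' → count = 5
  pos 15: leaf 'G' → count = 6
  pos 17: leaf 'P' → count = 7
  pos 19: leaf 'F' → count = 8
  pos 21: leaf 'Q' → count = 9
  pos 25: leaf 'H' → count = 10
  pos 29: leaf 'U' → count = 11
  pos 31: leaf 'Y' → count = 12
  pos 34: leaf 'S' → count = 13
Total leaves: 13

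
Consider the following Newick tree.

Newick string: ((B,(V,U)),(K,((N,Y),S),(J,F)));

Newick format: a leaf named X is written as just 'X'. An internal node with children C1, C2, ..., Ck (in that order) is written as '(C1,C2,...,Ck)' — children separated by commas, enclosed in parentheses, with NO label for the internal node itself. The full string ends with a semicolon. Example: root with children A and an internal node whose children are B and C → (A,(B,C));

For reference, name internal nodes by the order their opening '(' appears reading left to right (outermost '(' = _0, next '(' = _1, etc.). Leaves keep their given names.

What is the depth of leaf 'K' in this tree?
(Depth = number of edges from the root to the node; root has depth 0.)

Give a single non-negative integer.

Answer: 2

Derivation:
Newick: ((B,(V,U)),(K,((N,Y),S),(J,F)));
Naming internals by '(' encounter order: outermost '(' = _0, next = _1, ...
Query node: K
Path from root: _0 -> _3 -> K
Depth of K: 2 (number of edges from root)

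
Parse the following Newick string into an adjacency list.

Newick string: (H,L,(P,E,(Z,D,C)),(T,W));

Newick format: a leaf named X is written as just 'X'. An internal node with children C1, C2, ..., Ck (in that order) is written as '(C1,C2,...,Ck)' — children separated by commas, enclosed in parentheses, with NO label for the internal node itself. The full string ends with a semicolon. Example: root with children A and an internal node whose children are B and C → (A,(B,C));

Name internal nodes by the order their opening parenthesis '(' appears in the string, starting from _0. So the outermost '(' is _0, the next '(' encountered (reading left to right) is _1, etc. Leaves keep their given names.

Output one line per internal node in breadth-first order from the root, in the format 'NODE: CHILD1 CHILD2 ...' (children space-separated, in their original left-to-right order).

Input: (H,L,(P,E,(Z,D,C)),(T,W));
Scanning left-to-right, naming '(' by encounter order:
  pos 0: '(' -> open internal node _0 (depth 1)
  pos 5: '(' -> open internal node _1 (depth 2)
  pos 10: '(' -> open internal node _2 (depth 3)
  pos 16: ')' -> close internal node _2 (now at depth 2)
  pos 17: ')' -> close internal node _1 (now at depth 1)
  pos 19: '(' -> open internal node _3 (depth 2)
  pos 23: ')' -> close internal node _3 (now at depth 1)
  pos 24: ')' -> close internal node _0 (now at depth 0)
Total internal nodes: 4
BFS adjacency from root:
  _0: H L _1 _3
  _1: P E _2
  _3: T W
  _2: Z D C

Answer: _0: H L _1 _3
_1: P E _2
_3: T W
_2: Z D C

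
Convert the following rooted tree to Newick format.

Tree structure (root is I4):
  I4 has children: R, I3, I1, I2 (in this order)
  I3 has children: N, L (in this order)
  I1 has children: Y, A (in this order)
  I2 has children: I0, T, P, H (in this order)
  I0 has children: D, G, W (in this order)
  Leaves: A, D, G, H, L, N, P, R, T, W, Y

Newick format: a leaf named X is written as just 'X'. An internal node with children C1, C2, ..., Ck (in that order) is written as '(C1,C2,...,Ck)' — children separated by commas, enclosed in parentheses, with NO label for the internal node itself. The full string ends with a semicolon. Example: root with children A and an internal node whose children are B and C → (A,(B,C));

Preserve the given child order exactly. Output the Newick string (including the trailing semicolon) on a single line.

internal I4 with children ['R', 'I3', 'I1', 'I2']
  leaf 'R' → 'R'
  internal I3 with children ['N', 'L']
    leaf 'N' → 'N'
    leaf 'L' → 'L'
  → '(N,L)'
  internal I1 with children ['Y', 'A']
    leaf 'Y' → 'Y'
    leaf 'A' → 'A'
  → '(Y,A)'
  internal I2 with children ['I0', 'T', 'P', 'H']
    internal I0 with children ['D', 'G', 'W']
      leaf 'D' → 'D'
      leaf 'G' → 'G'
      leaf 'W' → 'W'
    → '(D,G,W)'
    leaf 'T' → 'T'
    leaf 'P' → 'P'
    leaf 'H' → 'H'
  → '((D,G,W),T,P,H)'
→ '(R,(N,L),(Y,A),((D,G,W),T,P,H))'
Final: (R,(N,L),(Y,A),((D,G,W),T,P,H));

Answer: (R,(N,L),(Y,A),((D,G,W),T,P,H));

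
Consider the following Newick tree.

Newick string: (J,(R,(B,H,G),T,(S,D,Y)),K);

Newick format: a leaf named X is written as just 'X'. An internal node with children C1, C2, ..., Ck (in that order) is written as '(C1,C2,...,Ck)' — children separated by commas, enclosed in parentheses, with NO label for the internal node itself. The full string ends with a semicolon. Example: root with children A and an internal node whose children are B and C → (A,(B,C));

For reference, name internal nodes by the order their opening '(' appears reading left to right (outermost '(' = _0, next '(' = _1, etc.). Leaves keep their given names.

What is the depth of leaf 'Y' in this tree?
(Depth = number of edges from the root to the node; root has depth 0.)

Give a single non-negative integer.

Newick: (J,(R,(B,H,G),T,(S,D,Y)),K);
Naming internals by '(' encounter order: outermost '(' = _0, next = _1, ...
Query node: Y
Path from root: _0 -> _1 -> _3 -> Y
Depth of Y: 3 (number of edges from root)

Answer: 3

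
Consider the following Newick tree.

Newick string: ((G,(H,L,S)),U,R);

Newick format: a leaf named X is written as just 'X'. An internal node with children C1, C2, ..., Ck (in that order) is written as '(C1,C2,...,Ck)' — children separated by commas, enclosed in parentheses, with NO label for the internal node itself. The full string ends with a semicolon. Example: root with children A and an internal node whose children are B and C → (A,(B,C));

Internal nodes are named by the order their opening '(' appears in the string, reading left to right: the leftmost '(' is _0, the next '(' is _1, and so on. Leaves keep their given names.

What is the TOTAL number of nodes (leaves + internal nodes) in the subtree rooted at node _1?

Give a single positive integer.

Answer: 6

Derivation:
Newick: ((G,(H,L,S)),U,R);
Locate _1: it is the '(' at position 1 (the 2nd '(' reading left to right).
Query: subtree rooted at _1
_1: subtree_size = 1 + 5
  G: subtree_size = 1 + 0
  _2: subtree_size = 1 + 3
    H: subtree_size = 1 + 0
    L: subtree_size = 1 + 0
    S: subtree_size = 1 + 0
Total subtree size of _1: 6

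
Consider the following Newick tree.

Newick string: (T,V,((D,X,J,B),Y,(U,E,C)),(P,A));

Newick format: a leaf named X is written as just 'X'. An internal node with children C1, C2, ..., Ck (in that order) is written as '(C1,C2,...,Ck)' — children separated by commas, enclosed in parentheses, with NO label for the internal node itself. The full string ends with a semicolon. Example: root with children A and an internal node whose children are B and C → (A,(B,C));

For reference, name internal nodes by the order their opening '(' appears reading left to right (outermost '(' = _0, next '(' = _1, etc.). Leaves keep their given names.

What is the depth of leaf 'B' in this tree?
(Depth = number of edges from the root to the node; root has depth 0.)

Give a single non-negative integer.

Answer: 3

Derivation:
Newick: (T,V,((D,X,J,B),Y,(U,E,C)),(P,A));
Naming internals by '(' encounter order: outermost '(' = _0, next = _1, ...
Query node: B
Path from root: _0 -> _1 -> _2 -> B
Depth of B: 3 (number of edges from root)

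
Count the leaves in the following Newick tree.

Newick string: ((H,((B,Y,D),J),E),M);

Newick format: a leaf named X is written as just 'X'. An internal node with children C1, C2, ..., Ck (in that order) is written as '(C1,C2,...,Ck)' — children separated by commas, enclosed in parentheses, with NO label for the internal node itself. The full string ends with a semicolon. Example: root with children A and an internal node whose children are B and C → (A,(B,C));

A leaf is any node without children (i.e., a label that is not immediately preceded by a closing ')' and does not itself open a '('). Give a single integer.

Answer: 7

Derivation:
Newick: ((H,((B,Y,D),J),E),M);
Scan left-to-right; a leaf is any maximal label run not followed by '(':
  pos 2: leaf 'H' → count = 1
  pos 6: leaf 'B' → count = 2
  pos 8: leaf 'Y' → count = 3
  pos 10: leaf 'D' → count = 4
  pos 13: leaf 'J' → count = 5
  pos 16: leaf 'E' → count = 6
  pos 19: leaf 'M' → count = 7
Total leaves: 7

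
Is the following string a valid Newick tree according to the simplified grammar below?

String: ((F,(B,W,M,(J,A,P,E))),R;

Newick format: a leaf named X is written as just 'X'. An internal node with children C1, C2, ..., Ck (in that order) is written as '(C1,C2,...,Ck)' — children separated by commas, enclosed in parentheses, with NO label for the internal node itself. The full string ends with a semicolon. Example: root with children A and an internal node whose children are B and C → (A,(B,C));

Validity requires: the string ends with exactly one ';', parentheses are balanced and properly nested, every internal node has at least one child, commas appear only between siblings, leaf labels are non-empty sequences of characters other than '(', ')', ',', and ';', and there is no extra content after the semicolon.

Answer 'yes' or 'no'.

Input: ((F,(B,W,M,(J,A,P,E))),R;
Paren balance: 4 '(' vs 3 ')' MISMATCH
Ends with single ';': True
Full parse: FAILS (expected , or ) at pos 24)
Valid: False

Answer: no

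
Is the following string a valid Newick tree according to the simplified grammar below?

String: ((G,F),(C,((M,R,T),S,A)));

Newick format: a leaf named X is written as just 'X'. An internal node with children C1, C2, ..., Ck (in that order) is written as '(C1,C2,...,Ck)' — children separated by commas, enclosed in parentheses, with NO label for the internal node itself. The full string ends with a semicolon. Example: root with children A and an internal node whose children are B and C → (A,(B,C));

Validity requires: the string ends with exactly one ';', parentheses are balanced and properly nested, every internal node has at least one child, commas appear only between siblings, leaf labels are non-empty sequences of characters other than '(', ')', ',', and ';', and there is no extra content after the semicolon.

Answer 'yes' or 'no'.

Input: ((G,F),(C,((M,R,T),S,A)));
Paren balance: 5 '(' vs 5 ')' OK
Ends with single ';': True
Full parse: OK
Valid: True

Answer: yes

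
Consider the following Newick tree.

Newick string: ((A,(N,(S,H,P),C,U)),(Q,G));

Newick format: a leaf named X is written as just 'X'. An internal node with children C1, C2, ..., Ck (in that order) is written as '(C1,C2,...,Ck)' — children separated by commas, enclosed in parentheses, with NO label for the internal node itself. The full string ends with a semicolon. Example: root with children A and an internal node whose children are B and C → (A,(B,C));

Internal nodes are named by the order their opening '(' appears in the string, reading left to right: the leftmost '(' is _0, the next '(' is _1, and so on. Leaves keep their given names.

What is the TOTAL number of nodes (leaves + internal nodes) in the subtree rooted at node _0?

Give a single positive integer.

Newick: ((A,(N,(S,H,P),C,U)),(Q,G));
Locate _0: it is the '(' at position 0 (the 1st '(' reading left to right).
Query: subtree rooted at _0
_0: subtree_size = 1 + 13
  _1: subtree_size = 1 + 9
    A: subtree_size = 1 + 0
    _2: subtree_size = 1 + 7
      N: subtree_size = 1 + 0
      _3: subtree_size = 1 + 3
        S: subtree_size = 1 + 0
        H: subtree_size = 1 + 0
        P: subtree_size = 1 + 0
      C: subtree_size = 1 + 0
      U: subtree_size = 1 + 0
  _4: subtree_size = 1 + 2
    Q: subtree_size = 1 + 0
    G: subtree_size = 1 + 0
Total subtree size of _0: 14

Answer: 14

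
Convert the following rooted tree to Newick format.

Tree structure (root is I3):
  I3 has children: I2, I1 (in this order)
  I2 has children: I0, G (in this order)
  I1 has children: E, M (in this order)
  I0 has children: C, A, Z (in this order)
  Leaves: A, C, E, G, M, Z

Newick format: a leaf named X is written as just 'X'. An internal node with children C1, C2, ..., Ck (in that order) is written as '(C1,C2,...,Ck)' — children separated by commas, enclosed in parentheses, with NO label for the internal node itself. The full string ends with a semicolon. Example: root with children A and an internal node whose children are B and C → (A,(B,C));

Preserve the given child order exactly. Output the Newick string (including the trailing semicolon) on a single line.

Answer: (((C,A,Z),G),(E,M));

Derivation:
internal I3 with children ['I2', 'I1']
  internal I2 with children ['I0', 'G']
    internal I0 with children ['C', 'A', 'Z']
      leaf 'C' → 'C'
      leaf 'A' → 'A'
      leaf 'Z' → 'Z'
    → '(C,A,Z)'
    leaf 'G' → 'G'
  → '((C,A,Z),G)'
  internal I1 with children ['E', 'M']
    leaf 'E' → 'E'
    leaf 'M' → 'M'
  → '(E,M)'
→ '(((C,A,Z),G),(E,M))'
Final: (((C,A,Z),G),(E,M));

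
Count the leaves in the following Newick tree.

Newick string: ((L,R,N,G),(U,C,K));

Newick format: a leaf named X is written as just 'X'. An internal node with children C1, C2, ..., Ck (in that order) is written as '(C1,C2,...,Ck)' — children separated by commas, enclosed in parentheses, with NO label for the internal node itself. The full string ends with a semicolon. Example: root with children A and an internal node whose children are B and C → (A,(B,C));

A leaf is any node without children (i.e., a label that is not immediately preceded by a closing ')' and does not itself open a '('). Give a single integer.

Answer: 7

Derivation:
Newick: ((L,R,N,G),(U,C,K));
Scan left-to-right; a leaf is any maximal label run not followed by '(':
  pos 2: leaf 'L' → count = 1
  pos 4: leaf 'R' → count = 2
  pos 6: leaf 'N' → count = 3
  pos 8: leaf 'G' → count = 4
  pos 12: leaf 'U' → count = 5
  pos 14: leaf 'C' → count = 6
  pos 16: leaf 'K' → count = 7
Total leaves: 7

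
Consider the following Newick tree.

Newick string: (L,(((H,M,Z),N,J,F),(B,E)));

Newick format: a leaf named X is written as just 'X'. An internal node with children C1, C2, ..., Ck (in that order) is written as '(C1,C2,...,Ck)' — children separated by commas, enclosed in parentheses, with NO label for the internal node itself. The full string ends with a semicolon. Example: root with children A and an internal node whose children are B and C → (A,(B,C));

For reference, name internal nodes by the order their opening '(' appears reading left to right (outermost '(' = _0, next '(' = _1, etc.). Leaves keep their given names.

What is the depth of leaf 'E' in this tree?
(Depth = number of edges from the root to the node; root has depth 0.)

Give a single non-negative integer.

Answer: 3

Derivation:
Newick: (L,(((H,M,Z),N,J,F),(B,E)));
Naming internals by '(' encounter order: outermost '(' = _0, next = _1, ...
Query node: E
Path from root: _0 -> _1 -> _4 -> E
Depth of E: 3 (number of edges from root)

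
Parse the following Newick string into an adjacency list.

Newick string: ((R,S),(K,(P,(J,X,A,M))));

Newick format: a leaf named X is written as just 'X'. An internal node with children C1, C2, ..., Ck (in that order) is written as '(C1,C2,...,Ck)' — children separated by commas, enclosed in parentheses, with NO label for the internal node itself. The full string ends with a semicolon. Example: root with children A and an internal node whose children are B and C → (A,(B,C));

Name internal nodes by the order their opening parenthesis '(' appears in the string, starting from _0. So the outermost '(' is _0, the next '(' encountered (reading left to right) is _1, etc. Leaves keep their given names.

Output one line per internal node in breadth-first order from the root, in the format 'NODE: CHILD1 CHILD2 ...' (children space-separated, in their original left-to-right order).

Answer: _0: _1 _2
_1: R S
_2: K _3
_3: P _4
_4: J X A M

Derivation:
Input: ((R,S),(K,(P,(J,X,A,M))));
Scanning left-to-right, naming '(' by encounter order:
  pos 0: '(' -> open internal node _0 (depth 1)
  pos 1: '(' -> open internal node _1 (depth 2)
  pos 5: ')' -> close internal node _1 (now at depth 1)
  pos 7: '(' -> open internal node _2 (depth 2)
  pos 10: '(' -> open internal node _3 (depth 3)
  pos 13: '(' -> open internal node _4 (depth 4)
  pos 21: ')' -> close internal node _4 (now at depth 3)
  pos 22: ')' -> close internal node _3 (now at depth 2)
  pos 23: ')' -> close internal node _2 (now at depth 1)
  pos 24: ')' -> close internal node _0 (now at depth 0)
Total internal nodes: 5
BFS adjacency from root:
  _0: _1 _2
  _1: R S
  _2: K _3
  _3: P _4
  _4: J X A M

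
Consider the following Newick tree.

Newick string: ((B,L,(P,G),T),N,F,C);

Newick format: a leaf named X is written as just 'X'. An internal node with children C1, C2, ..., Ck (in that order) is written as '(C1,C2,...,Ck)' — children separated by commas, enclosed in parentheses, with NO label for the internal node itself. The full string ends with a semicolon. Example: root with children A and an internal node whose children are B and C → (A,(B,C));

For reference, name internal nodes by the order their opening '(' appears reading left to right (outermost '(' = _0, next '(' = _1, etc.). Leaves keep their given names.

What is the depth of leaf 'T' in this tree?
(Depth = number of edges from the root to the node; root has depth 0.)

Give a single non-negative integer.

Newick: ((B,L,(P,G),T),N,F,C);
Naming internals by '(' encounter order: outermost '(' = _0, next = _1, ...
Query node: T
Path from root: _0 -> _1 -> T
Depth of T: 2 (number of edges from root)

Answer: 2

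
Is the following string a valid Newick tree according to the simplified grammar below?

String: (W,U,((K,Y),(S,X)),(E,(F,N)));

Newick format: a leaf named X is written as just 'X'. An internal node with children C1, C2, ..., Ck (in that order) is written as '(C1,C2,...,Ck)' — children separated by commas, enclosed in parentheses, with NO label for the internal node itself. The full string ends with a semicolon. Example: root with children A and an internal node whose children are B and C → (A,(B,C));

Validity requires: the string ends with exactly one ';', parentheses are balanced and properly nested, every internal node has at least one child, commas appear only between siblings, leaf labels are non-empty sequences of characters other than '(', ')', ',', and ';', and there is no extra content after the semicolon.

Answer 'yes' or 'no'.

Input: (W,U,((K,Y),(S,X)),(E,(F,N)));
Paren balance: 6 '(' vs 6 ')' OK
Ends with single ';': True
Full parse: OK
Valid: True

Answer: yes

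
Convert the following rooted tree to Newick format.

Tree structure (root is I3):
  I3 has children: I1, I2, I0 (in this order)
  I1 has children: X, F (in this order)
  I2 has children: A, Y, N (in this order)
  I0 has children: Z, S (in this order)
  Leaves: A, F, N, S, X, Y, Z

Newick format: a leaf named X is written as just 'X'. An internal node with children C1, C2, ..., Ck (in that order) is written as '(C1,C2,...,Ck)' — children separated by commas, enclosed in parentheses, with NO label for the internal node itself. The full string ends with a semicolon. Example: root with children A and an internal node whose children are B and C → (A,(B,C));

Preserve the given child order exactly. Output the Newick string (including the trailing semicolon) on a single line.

Answer: ((X,F),(A,Y,N),(Z,S));

Derivation:
internal I3 with children ['I1', 'I2', 'I0']
  internal I1 with children ['X', 'F']
    leaf 'X' → 'X'
    leaf 'F' → 'F'
  → '(X,F)'
  internal I2 with children ['A', 'Y', 'N']
    leaf 'A' → 'A'
    leaf 'Y' → 'Y'
    leaf 'N' → 'N'
  → '(A,Y,N)'
  internal I0 with children ['Z', 'S']
    leaf 'Z' → 'Z'
    leaf 'S' → 'S'
  → '(Z,S)'
→ '((X,F),(A,Y,N),(Z,S))'
Final: ((X,F),(A,Y,N),(Z,S));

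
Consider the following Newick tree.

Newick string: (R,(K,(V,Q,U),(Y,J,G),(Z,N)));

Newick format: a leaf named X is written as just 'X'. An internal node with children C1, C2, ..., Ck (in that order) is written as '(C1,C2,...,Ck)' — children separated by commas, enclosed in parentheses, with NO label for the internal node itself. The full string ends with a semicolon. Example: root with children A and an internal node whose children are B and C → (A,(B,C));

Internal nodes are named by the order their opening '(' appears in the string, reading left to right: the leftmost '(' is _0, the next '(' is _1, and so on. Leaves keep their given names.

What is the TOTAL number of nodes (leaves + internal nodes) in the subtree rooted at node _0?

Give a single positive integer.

Answer: 15

Derivation:
Newick: (R,(K,(V,Q,U),(Y,J,G),(Z,N)));
Locate _0: it is the '(' at position 0 (the 1st '(' reading left to right).
Query: subtree rooted at _0
_0: subtree_size = 1 + 14
  R: subtree_size = 1 + 0
  _1: subtree_size = 1 + 12
    K: subtree_size = 1 + 0
    _2: subtree_size = 1 + 3
      V: subtree_size = 1 + 0
      Q: subtree_size = 1 + 0
      U: subtree_size = 1 + 0
    _3: subtree_size = 1 + 3
      Y: subtree_size = 1 + 0
      J: subtree_size = 1 + 0
      G: subtree_size = 1 + 0
    _4: subtree_size = 1 + 2
      Z: subtree_size = 1 + 0
      N: subtree_size = 1 + 0
Total subtree size of _0: 15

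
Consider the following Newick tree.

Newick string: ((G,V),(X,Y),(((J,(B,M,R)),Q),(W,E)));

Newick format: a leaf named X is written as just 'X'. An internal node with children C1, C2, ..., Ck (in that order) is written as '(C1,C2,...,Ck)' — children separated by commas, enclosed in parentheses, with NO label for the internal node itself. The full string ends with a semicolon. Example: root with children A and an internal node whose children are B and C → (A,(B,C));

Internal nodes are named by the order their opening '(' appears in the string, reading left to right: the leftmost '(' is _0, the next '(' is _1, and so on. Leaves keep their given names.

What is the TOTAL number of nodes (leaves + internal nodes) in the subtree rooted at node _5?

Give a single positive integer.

Newick: ((G,V),(X,Y),(((J,(B,M,R)),Q),(W,E)));
Locate _5: it is the '(' at position 15 (the 6th '(' reading left to right).
Query: subtree rooted at _5
_5: subtree_size = 1 + 5
  J: subtree_size = 1 + 0
  _6: subtree_size = 1 + 3
    B: subtree_size = 1 + 0
    M: subtree_size = 1 + 0
    R: subtree_size = 1 + 0
Total subtree size of _5: 6

Answer: 6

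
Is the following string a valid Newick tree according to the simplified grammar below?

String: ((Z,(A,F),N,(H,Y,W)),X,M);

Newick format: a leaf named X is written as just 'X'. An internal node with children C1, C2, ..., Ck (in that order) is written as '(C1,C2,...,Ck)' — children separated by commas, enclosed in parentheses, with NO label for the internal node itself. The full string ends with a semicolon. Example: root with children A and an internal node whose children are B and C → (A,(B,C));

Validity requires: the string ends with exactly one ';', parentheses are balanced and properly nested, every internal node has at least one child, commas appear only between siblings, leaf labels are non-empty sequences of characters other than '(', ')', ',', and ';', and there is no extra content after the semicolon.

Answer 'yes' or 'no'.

Answer: yes

Derivation:
Input: ((Z,(A,F),N,(H,Y,W)),X,M);
Paren balance: 4 '(' vs 4 ')' OK
Ends with single ';': True
Full parse: OK
Valid: True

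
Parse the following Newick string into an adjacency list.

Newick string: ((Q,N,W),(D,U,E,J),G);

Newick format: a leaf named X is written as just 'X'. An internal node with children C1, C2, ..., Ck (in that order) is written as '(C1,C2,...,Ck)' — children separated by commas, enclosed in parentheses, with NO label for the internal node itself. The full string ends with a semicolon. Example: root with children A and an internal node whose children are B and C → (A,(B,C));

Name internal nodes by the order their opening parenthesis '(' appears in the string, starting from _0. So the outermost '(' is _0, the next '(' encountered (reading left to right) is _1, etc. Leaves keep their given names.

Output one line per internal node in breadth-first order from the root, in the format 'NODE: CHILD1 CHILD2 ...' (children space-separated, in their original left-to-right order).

Input: ((Q,N,W),(D,U,E,J),G);
Scanning left-to-right, naming '(' by encounter order:
  pos 0: '(' -> open internal node _0 (depth 1)
  pos 1: '(' -> open internal node _1 (depth 2)
  pos 7: ')' -> close internal node _1 (now at depth 1)
  pos 9: '(' -> open internal node _2 (depth 2)
  pos 17: ')' -> close internal node _2 (now at depth 1)
  pos 20: ')' -> close internal node _0 (now at depth 0)
Total internal nodes: 3
BFS adjacency from root:
  _0: _1 _2 G
  _1: Q N W
  _2: D U E J

Answer: _0: _1 _2 G
_1: Q N W
_2: D U E J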